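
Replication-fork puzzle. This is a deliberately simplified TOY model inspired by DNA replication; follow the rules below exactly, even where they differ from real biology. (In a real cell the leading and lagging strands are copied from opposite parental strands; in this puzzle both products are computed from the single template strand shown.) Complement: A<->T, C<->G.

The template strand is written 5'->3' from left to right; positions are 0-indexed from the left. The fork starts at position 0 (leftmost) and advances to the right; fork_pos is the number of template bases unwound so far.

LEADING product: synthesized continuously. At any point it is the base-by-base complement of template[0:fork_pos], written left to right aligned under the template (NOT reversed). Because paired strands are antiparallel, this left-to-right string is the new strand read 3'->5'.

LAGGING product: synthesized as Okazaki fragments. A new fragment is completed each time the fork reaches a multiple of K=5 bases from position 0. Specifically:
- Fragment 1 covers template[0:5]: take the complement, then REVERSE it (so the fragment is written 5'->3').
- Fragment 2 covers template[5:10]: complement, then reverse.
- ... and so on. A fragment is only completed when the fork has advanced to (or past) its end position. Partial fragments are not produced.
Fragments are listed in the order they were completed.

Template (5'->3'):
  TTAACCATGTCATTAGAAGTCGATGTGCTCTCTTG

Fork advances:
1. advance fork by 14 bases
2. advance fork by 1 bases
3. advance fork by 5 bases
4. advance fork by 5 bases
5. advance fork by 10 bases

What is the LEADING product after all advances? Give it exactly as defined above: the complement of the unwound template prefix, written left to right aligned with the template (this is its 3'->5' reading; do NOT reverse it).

Step 1: advance 14 -> fork_pos = 0 + 14 = 14.
Step 2: advance 1 -> fork_pos = 14 + 1 = 15.
Step 3: advance 5 -> fork_pos = 15 + 5 = 20.
Step 4: advance 5 -> fork_pos = 20 + 5 = 25.
Step 5: advance 10 -> fork_pos = 25 + 10 = 35.
Unwound prefix: template[0:35] = TTAACCATGTCATTAGAAGTCGATGTGCTCTCTTG
Complement it base by base (A<->T, C<->G), keeping left-to-right order:
  [0:5] TTAAC -> AATTG
  [5:10] CATGT -> GTACA
  [10:15] CATTA -> GTAAT
  [15:20] GAAGT -> CTTCA
  [20:25] CGATG -> GCTAC
  [25:30] TGCTC -> ACGAG
  [30:35] TCTTG -> AGAAC
Concatenate: AATTGGTACAGTAATCTTCAGCTACACGAGAGAAC (length 35; written aligned with the template, i.e. 3'->5').

Answer: AATTGGTACAGTAATCTTCAGCTACACGAGAGAAC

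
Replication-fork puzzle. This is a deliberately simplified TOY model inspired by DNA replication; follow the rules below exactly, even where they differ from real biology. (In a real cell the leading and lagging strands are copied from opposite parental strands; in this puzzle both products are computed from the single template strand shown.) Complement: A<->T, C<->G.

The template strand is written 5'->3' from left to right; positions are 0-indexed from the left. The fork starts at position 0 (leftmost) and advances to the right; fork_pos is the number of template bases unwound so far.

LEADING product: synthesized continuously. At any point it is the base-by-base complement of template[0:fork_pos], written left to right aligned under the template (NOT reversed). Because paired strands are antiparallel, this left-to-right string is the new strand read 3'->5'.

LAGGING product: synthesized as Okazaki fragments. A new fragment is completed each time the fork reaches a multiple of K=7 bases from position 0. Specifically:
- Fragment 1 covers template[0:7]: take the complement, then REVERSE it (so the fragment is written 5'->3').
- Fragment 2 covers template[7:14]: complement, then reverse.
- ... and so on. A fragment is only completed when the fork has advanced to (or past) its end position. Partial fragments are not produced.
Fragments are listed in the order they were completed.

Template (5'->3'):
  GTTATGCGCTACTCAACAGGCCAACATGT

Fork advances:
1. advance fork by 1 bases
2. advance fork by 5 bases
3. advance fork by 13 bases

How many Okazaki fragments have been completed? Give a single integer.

Answer: 2

Derivation:
Step 1: advance 1 -> fork_pos = 0 + 1 = 1. Next multiple of 7 is 7 (not reached); still 0 fragment(s).
Step 2: advance 5 -> fork_pos = 1 + 5 = 6. Next multiple of 7 is 7 (not reached); still 0 fragment(s).
Step 3: advance 13 -> fork_pos = 6 + 13 = 19. Reached multiple(s) of 7: 7, 14 -> fragments 1-2 completed (2 total).
Check: final fork_pos = 19; the multiples of 7 that are <= 19 are 7..14 -> 19 // 7 = 2 completed fragment(s).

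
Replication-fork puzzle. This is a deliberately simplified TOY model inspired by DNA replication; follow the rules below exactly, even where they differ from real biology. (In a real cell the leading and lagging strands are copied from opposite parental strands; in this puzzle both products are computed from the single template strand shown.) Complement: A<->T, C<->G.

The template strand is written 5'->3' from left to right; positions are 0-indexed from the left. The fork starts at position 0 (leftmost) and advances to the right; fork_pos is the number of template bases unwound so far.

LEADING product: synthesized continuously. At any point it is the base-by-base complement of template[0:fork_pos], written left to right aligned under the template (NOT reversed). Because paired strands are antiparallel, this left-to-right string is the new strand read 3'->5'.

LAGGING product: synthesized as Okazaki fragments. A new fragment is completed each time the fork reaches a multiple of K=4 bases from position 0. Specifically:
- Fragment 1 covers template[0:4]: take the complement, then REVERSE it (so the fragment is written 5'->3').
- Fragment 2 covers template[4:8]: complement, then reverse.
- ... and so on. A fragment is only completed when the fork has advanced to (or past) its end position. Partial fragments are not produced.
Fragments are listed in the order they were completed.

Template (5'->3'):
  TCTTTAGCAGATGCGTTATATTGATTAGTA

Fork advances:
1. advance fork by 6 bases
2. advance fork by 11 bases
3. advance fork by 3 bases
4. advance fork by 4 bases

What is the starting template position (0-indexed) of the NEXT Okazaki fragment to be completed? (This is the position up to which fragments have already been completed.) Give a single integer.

Step 1: advance 6 -> fork_pos = 0 + 6 = 6. Reached multiple(s) of 4: 4 -> fragment 1 completed (1 total).
Step 2: advance 11 -> fork_pos = 6 + 11 = 17. Reached multiple(s) of 4: 8, 12, 16 -> fragments 2-4 completed (4 total).
Step 3: advance 3 -> fork_pos = 17 + 3 = 20. Reached multiple(s) of 4: 20 -> fragment 5 completed (5 total).
Step 4: advance 4 -> fork_pos = 20 + 4 = 24. Reached multiple(s) of 4: 24 -> fragment 6 completed (6 total).
6 fragment(s) completed, covering template[0:24] (6 x 4 = 24). The next fragment, fragment 7, covers template[24:28], so it starts at position 24.

Answer: 24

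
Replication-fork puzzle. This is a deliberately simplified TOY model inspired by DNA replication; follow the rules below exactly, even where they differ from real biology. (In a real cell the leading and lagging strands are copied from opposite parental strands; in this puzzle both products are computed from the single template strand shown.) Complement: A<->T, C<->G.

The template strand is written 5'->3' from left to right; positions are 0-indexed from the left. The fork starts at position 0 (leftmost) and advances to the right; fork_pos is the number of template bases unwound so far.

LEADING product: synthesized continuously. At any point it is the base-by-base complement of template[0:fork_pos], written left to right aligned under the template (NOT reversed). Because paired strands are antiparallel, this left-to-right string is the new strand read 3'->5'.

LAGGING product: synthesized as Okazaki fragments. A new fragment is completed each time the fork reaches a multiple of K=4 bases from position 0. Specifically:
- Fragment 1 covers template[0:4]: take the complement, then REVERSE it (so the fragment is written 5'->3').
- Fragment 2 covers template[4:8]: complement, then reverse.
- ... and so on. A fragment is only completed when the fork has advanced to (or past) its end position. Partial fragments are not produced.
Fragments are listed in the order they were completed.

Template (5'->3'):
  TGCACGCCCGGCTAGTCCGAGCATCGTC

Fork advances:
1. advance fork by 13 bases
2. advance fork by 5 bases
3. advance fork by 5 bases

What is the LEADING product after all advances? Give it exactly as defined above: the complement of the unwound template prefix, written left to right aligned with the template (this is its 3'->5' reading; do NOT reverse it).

Answer: ACGTGCGGGCCGATCAGGCTCGT

Derivation:
Step 1: advance 13 -> fork_pos = 0 + 13 = 13.
Step 2: advance 5 -> fork_pos = 13 + 5 = 18.
Step 3: advance 5 -> fork_pos = 18 + 5 = 23.
Unwound prefix: template[0:23] = TGCACGCCCGGCTAGTCCGAGCA
Complement it base by base (A<->T, C<->G), keeping left-to-right order:
  [0:5] TGCAC -> ACGTG
  [5:10] GCCCG -> CGGGC
  [10:15] GCTAG -> CGATC
  [15:20] TCCGA -> AGGCT
  [20:23] GCA -> CGT
Concatenate: ACGTGCGGGCCGATCAGGCTCGT (length 23; written aligned with the template, i.e. 3'->5').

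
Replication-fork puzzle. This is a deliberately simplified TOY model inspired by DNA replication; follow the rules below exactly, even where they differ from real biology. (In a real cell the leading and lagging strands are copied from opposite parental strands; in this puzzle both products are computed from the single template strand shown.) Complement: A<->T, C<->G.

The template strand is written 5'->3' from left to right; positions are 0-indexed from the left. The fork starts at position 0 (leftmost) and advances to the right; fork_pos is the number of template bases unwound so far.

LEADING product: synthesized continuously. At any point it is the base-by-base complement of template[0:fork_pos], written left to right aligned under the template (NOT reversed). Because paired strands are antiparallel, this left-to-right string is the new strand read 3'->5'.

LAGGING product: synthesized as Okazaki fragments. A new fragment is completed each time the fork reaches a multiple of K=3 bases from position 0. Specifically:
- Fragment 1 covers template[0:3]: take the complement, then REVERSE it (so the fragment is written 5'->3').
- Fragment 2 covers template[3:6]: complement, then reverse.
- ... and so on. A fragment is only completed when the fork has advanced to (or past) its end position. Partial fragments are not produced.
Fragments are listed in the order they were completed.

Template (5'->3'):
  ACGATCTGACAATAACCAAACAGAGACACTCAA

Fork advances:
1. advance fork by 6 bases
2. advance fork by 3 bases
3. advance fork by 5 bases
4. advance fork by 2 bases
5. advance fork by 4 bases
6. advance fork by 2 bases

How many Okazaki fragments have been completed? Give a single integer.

Step 1: advance 6 -> fork_pos = 0 + 6 = 6. Reached multiple(s) of 3: 3, 6 -> fragments 1-2 completed (2 total).
Step 2: advance 3 -> fork_pos = 6 + 3 = 9. Reached multiple(s) of 3: 9 -> fragment 3 completed (3 total).
Step 3: advance 5 -> fork_pos = 9 + 5 = 14. Reached multiple(s) of 3: 12 -> fragment 4 completed (4 total).
Step 4: advance 2 -> fork_pos = 14 + 2 = 16. Reached multiple(s) of 3: 15 -> fragment 5 completed (5 total).
Step 5: advance 4 -> fork_pos = 16 + 4 = 20. Reached multiple(s) of 3: 18 -> fragment 6 completed (6 total).
Step 6: advance 2 -> fork_pos = 20 + 2 = 22. Reached multiple(s) of 3: 21 -> fragment 7 completed (7 total).
Check: final fork_pos = 22; the multiples of 3 that are <= 22 are 3..21 -> 22 // 3 = 7 completed fragment(s).

Answer: 7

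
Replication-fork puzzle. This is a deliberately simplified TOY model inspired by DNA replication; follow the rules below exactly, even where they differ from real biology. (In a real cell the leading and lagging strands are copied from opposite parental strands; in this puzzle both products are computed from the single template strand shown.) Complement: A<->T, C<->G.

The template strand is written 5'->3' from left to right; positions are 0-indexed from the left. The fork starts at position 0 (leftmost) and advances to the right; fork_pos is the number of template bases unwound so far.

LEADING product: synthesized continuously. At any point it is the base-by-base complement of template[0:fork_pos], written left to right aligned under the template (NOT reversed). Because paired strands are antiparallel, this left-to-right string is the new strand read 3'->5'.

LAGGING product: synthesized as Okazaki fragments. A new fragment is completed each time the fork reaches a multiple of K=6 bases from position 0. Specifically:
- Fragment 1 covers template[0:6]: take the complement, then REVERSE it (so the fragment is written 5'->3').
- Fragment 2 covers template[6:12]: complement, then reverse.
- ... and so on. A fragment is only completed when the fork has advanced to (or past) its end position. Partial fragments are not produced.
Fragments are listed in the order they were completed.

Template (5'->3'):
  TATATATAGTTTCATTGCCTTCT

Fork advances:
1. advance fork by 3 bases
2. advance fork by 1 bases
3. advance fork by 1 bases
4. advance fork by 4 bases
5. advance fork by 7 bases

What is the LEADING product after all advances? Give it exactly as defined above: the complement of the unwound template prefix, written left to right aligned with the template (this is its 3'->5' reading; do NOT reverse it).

Step 1: advance 3 -> fork_pos = 0 + 3 = 3.
Step 2: advance 1 -> fork_pos = 3 + 1 = 4.
Step 3: advance 1 -> fork_pos = 4 + 1 = 5.
Step 4: advance 4 -> fork_pos = 5 + 4 = 9.
Step 5: advance 7 -> fork_pos = 9 + 7 = 16.
Unwound prefix: template[0:16] = TATATATAGTTTCATT
Complement it base by base (A<->T, C<->G), keeping left-to-right order:
  [0:5] TATAT -> ATATA
  [5:10] ATAGT -> TATCA
  [10:15] TTCAT -> AAGTA
  [15:16] T -> A
Concatenate: ATATATATCAAAGTAA (length 16; written aligned with the template, i.e. 3'->5').

Answer: ATATATATCAAAGTAA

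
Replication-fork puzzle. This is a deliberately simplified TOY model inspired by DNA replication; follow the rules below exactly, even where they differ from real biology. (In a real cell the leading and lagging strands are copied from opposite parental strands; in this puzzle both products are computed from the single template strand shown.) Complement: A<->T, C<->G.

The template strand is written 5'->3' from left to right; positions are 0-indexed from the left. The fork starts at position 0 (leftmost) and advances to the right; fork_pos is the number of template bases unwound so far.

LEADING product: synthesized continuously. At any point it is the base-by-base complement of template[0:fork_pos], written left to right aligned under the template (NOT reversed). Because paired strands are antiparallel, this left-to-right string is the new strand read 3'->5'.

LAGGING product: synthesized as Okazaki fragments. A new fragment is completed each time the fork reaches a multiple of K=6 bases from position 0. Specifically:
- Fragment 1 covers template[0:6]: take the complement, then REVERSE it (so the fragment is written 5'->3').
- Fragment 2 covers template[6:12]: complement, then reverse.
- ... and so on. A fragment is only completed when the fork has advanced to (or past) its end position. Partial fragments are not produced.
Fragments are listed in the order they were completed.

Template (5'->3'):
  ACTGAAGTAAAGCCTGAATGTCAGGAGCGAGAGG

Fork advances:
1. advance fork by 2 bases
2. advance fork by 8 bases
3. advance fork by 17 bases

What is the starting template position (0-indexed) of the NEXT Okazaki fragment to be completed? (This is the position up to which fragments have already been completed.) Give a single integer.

Step 1: advance 2 -> fork_pos = 0 + 2 = 2. Next multiple of 6 is 6 (not reached); still 0 fragment(s).
Step 2: advance 8 -> fork_pos = 2 + 8 = 10. Reached multiple(s) of 6: 6 -> fragment 1 completed (1 total).
Step 3: advance 17 -> fork_pos = 10 + 17 = 27. Reached multiple(s) of 6: 12, 18, 24 -> fragments 2-4 completed (4 total).
4 fragment(s) completed, covering template[0:24] (4 x 6 = 24). The next fragment, fragment 5, covers template[24:30], so it starts at position 24.

Answer: 24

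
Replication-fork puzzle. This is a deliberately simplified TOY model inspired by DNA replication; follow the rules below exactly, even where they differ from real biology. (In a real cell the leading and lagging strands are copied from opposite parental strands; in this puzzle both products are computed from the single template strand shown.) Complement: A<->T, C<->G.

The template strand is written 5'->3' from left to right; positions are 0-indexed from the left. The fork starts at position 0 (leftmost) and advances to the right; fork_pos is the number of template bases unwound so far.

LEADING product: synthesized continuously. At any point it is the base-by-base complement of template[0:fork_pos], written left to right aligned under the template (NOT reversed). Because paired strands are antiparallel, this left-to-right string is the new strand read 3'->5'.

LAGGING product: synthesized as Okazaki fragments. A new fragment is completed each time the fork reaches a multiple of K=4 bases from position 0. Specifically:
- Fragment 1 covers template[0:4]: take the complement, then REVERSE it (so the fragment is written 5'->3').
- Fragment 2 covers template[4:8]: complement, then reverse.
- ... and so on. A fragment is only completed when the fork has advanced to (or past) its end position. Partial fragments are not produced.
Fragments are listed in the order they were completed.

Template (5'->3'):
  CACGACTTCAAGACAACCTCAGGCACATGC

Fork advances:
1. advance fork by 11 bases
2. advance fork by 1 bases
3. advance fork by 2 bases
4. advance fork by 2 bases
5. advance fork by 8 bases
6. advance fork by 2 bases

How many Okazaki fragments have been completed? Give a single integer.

Step 1: advance 11 -> fork_pos = 0 + 11 = 11. Reached multiple(s) of 4: 4, 8 -> fragments 1-2 completed (2 total).
Step 2: advance 1 -> fork_pos = 11 + 1 = 12. Reached multiple(s) of 4: 12 -> fragment 3 completed (3 total).
Step 3: advance 2 -> fork_pos = 12 + 2 = 14. Next multiple of 4 is 16 (not reached); still 3 fragment(s).
Step 4: advance 2 -> fork_pos = 14 + 2 = 16. Reached multiple(s) of 4: 16 -> fragment 4 completed (4 total).
Step 5: advance 8 -> fork_pos = 16 + 8 = 24. Reached multiple(s) of 4: 20, 24 -> fragments 5-6 completed (6 total).
Step 6: advance 2 -> fork_pos = 24 + 2 = 26. Next multiple of 4 is 28 (not reached); still 6 fragment(s).
Check: final fork_pos = 26; the multiples of 4 that are <= 26 are 4..24 -> 26 // 4 = 6 completed fragment(s).

Answer: 6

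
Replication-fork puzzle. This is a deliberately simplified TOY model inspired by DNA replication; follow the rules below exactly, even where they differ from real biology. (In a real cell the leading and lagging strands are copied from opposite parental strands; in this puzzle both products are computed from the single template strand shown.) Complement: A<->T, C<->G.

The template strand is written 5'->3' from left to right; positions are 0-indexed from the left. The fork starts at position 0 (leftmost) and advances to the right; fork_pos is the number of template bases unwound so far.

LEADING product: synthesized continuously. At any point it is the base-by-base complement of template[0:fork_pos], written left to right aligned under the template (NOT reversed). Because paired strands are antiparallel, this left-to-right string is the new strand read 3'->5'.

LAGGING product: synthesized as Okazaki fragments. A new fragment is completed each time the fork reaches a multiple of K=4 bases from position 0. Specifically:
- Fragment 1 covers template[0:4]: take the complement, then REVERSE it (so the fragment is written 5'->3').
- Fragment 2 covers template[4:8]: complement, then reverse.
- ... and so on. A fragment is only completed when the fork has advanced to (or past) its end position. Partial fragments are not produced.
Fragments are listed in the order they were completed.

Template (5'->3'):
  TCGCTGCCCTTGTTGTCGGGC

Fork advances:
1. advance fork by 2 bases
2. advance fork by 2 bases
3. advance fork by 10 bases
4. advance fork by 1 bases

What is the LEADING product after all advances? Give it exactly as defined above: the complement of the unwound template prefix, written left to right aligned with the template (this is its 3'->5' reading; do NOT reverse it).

Answer: AGCGACGGGAACAAC

Derivation:
Step 1: advance 2 -> fork_pos = 0 + 2 = 2.
Step 2: advance 2 -> fork_pos = 2 + 2 = 4.
Step 3: advance 10 -> fork_pos = 4 + 10 = 14.
Step 4: advance 1 -> fork_pos = 14 + 1 = 15.
Unwound prefix: template[0:15] = TCGCTGCCCTTGTTG
Complement it base by base (A<->T, C<->G), keeping left-to-right order:
  [0:5] TCGCT -> AGCGA
  [5:10] GCCCT -> CGGGA
  [10:15] TGTTG -> ACAAC
Concatenate: AGCGACGGGAACAAC (length 15; written aligned with the template, i.e. 3'->5').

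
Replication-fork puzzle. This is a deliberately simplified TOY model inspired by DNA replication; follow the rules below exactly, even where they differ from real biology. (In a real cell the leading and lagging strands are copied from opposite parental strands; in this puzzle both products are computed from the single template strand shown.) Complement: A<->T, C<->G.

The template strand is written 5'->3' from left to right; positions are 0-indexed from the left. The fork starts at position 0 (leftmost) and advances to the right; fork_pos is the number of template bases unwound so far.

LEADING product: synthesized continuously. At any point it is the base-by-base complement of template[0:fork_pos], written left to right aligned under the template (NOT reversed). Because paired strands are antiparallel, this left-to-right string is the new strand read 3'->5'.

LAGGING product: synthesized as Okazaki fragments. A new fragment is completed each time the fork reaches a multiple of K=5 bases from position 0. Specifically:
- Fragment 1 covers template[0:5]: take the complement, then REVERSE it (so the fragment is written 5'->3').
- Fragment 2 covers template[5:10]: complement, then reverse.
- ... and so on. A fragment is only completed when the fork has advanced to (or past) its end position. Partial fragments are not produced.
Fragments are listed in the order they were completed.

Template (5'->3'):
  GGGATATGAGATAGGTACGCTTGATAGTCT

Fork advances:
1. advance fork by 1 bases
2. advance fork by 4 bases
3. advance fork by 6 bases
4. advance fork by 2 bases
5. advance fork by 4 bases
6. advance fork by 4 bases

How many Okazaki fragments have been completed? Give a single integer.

Answer: 4

Derivation:
Step 1: advance 1 -> fork_pos = 0 + 1 = 1. Next multiple of 5 is 5 (not reached); still 0 fragment(s).
Step 2: advance 4 -> fork_pos = 1 + 4 = 5. Reached multiple(s) of 5: 5 -> fragment 1 completed (1 total).
Step 3: advance 6 -> fork_pos = 5 + 6 = 11. Reached multiple(s) of 5: 10 -> fragment 2 completed (2 total).
Step 4: advance 2 -> fork_pos = 11 + 2 = 13. Next multiple of 5 is 15 (not reached); still 2 fragment(s).
Step 5: advance 4 -> fork_pos = 13 + 4 = 17. Reached multiple(s) of 5: 15 -> fragment 3 completed (3 total).
Step 6: advance 4 -> fork_pos = 17 + 4 = 21. Reached multiple(s) of 5: 20 -> fragment 4 completed (4 total).
Check: final fork_pos = 21; the multiples of 5 that are <= 21 are 5..20 -> 21 // 5 = 4 completed fragment(s).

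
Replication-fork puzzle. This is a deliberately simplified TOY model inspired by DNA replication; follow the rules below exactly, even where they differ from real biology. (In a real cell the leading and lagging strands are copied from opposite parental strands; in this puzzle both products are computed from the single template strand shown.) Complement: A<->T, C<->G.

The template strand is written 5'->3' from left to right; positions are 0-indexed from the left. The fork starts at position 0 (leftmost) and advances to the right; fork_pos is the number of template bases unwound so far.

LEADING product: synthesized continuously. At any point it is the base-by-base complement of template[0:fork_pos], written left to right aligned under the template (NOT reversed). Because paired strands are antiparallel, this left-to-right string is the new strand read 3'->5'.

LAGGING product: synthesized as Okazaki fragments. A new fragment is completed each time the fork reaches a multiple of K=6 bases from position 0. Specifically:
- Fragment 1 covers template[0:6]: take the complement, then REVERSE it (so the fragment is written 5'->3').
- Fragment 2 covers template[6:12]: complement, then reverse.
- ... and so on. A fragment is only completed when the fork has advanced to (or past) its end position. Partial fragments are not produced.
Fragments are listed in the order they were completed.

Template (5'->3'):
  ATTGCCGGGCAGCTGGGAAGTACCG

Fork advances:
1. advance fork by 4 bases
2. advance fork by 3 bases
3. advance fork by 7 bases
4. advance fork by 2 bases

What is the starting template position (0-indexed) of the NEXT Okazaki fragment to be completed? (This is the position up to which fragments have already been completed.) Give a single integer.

Answer: 12

Derivation:
Step 1: advance 4 -> fork_pos = 0 + 4 = 4. Next multiple of 6 is 6 (not reached); still 0 fragment(s).
Step 2: advance 3 -> fork_pos = 4 + 3 = 7. Reached multiple(s) of 6: 6 -> fragment 1 completed (1 total).
Step 3: advance 7 -> fork_pos = 7 + 7 = 14. Reached multiple(s) of 6: 12 -> fragment 2 completed (2 total).
Step 4: advance 2 -> fork_pos = 14 + 2 = 16. Next multiple of 6 is 18 (not reached); still 2 fragment(s).
2 fragment(s) completed, covering template[0:12] (2 x 6 = 12). The next fragment, fragment 3, covers template[12:18], so it starts at position 12.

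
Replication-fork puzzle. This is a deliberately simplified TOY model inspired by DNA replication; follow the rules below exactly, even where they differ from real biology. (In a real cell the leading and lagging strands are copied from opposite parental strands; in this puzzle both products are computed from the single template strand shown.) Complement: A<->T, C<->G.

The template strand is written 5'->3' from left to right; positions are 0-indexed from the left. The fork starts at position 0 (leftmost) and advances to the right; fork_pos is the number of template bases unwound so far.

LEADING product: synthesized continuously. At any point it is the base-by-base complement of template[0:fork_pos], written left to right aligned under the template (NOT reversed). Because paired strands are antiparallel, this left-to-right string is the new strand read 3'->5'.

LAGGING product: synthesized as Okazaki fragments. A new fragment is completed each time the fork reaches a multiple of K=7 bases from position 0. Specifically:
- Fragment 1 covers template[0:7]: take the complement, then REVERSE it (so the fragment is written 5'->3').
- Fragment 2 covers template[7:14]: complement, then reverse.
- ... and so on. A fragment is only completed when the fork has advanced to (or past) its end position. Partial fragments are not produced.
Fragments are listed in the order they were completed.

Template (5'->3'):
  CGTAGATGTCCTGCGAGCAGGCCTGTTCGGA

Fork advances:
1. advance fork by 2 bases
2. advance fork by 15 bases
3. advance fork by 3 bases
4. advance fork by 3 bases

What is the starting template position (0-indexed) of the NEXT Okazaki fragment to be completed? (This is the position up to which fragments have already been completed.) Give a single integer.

Answer: 21

Derivation:
Step 1: advance 2 -> fork_pos = 0 + 2 = 2. Next multiple of 7 is 7 (not reached); still 0 fragment(s).
Step 2: advance 15 -> fork_pos = 2 + 15 = 17. Reached multiple(s) of 7: 7, 14 -> fragments 1-2 completed (2 total).
Step 3: advance 3 -> fork_pos = 17 + 3 = 20. Next multiple of 7 is 21 (not reached); still 2 fragment(s).
Step 4: advance 3 -> fork_pos = 20 + 3 = 23. Reached multiple(s) of 7: 21 -> fragment 3 completed (3 total).
3 fragment(s) completed, covering template[0:21] (3 x 7 = 21). The next fragment, fragment 4, covers template[21:28], so it starts at position 21.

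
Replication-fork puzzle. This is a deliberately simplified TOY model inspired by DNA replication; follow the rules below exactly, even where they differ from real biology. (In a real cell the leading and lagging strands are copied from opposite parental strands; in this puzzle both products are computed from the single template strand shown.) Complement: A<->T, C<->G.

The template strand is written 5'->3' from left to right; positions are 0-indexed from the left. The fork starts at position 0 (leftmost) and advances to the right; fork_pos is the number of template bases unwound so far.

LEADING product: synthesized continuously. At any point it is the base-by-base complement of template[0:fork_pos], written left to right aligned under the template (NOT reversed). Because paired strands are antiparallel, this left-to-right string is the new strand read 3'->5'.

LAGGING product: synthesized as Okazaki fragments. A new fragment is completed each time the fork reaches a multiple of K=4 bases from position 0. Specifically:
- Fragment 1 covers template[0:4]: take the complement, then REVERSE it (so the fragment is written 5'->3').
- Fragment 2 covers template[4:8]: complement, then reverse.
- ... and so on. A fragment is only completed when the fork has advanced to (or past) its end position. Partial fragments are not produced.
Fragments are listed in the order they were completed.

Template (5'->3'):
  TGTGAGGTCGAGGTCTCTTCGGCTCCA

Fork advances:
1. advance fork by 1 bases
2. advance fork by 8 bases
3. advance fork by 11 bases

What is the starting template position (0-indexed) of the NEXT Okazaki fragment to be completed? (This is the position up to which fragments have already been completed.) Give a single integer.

Step 1: advance 1 -> fork_pos = 0 + 1 = 1. Next multiple of 4 is 4 (not reached); still 0 fragment(s).
Step 2: advance 8 -> fork_pos = 1 + 8 = 9. Reached multiple(s) of 4: 4, 8 -> fragments 1-2 completed (2 total).
Step 3: advance 11 -> fork_pos = 9 + 11 = 20. Reached multiple(s) of 4: 12, 16, 20 -> fragments 3-5 completed (5 total).
5 fragment(s) completed, covering template[0:20] (5 x 4 = 20). The next fragment, fragment 6, covers template[20:24], so it starts at position 20.

Answer: 20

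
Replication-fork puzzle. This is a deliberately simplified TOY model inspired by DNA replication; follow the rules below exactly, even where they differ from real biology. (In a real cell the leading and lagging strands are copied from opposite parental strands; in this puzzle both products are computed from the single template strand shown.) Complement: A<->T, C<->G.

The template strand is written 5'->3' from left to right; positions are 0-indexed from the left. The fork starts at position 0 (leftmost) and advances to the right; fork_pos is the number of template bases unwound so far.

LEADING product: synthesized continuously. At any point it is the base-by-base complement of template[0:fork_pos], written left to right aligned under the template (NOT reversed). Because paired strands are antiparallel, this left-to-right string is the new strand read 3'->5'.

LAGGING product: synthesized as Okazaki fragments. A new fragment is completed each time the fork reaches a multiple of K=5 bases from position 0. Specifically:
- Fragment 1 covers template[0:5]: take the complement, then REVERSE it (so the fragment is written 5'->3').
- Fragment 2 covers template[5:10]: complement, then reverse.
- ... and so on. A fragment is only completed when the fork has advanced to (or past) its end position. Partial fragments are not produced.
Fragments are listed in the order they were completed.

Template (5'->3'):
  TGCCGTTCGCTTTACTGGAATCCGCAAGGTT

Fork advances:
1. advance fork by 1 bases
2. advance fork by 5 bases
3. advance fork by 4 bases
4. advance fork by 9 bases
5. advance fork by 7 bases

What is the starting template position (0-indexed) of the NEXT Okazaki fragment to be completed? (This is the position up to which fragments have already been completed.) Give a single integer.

Answer: 25

Derivation:
Step 1: advance 1 -> fork_pos = 0 + 1 = 1. Next multiple of 5 is 5 (not reached); still 0 fragment(s).
Step 2: advance 5 -> fork_pos = 1 + 5 = 6. Reached multiple(s) of 5: 5 -> fragment 1 completed (1 total).
Step 3: advance 4 -> fork_pos = 6 + 4 = 10. Reached multiple(s) of 5: 10 -> fragment 2 completed (2 total).
Step 4: advance 9 -> fork_pos = 10 + 9 = 19. Reached multiple(s) of 5: 15 -> fragment 3 completed (3 total).
Step 5: advance 7 -> fork_pos = 19 + 7 = 26. Reached multiple(s) of 5: 20, 25 -> fragments 4-5 completed (5 total).
5 fragment(s) completed, covering template[0:25] (5 x 5 = 25). The next fragment, fragment 6, covers template[25:30], so it starts at position 25.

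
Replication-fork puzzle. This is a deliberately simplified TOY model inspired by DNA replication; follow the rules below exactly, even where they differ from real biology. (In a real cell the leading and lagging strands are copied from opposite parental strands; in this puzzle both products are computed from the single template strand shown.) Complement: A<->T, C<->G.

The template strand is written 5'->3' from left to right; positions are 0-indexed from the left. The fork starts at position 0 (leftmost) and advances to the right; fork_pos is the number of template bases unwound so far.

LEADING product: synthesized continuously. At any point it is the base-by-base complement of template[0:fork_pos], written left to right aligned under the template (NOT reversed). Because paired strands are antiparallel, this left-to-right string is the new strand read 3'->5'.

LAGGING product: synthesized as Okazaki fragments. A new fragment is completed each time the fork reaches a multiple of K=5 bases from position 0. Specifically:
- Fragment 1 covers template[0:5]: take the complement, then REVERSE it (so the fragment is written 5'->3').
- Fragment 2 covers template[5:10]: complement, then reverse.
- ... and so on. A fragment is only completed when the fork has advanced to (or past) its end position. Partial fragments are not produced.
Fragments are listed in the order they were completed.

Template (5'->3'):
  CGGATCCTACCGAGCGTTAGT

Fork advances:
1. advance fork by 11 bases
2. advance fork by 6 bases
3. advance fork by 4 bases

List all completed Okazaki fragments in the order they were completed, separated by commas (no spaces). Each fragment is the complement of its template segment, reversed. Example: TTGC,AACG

Answer: ATCCG,GTAGG,GCTCG,CTAAC

Derivation:
Step 1: advance 11 -> fork_pos = 0 + 11 = 11. Reached multiple(s) of 5: 5, 10 -> fragments 1-2 completed (2 total).
Step 2: advance 6 -> fork_pos = 11 + 6 = 17. Reached multiple(s) of 5: 15 -> fragment 3 completed (3 total).
Step 3: advance 4 -> fork_pos = 17 + 4 = 21. Reached multiple(s) of 5: 20 -> fragment 4 completed (4 total).
Final fork_pos = 21, so 4 fragment(s) are complete. Build each: template segment -> complement -> reverse.
Fragment 1: template[0:5] = CGGAT -> complement GCCTA -> reversed ATCCG
Fragment 2: template[5:10] = CCTAC -> complement GGATG -> reversed GTAGG
Fragment 3: template[10:15] = CGAGC -> complement GCTCG -> reversed GCTCG
Fragment 4: template[15:20] = GTTAG -> complement CAATC -> reversed CTAAC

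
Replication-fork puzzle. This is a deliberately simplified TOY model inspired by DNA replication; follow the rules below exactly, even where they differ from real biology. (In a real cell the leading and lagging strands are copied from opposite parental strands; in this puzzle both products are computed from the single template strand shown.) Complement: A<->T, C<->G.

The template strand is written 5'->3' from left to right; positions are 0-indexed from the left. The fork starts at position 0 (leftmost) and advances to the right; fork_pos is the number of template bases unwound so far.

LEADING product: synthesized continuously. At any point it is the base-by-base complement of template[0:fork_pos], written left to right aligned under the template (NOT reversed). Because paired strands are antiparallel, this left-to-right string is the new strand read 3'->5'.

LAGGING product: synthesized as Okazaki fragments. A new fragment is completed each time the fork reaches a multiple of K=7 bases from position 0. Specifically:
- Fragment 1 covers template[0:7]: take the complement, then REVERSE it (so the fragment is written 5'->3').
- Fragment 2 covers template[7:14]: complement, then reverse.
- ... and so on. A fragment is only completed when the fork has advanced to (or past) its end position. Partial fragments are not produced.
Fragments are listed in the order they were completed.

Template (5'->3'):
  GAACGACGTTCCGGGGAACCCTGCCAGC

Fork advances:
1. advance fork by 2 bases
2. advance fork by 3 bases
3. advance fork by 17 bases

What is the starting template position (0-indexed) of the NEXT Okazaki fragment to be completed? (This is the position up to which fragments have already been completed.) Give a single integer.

Answer: 21

Derivation:
Step 1: advance 2 -> fork_pos = 0 + 2 = 2. Next multiple of 7 is 7 (not reached); still 0 fragment(s).
Step 2: advance 3 -> fork_pos = 2 + 3 = 5. Next multiple of 7 is 7 (not reached); still 0 fragment(s).
Step 3: advance 17 -> fork_pos = 5 + 17 = 22. Reached multiple(s) of 7: 7, 14, 21 -> fragments 1-3 completed (3 total).
3 fragment(s) completed, covering template[0:21] (3 x 7 = 21). The next fragment, fragment 4, covers template[21:28], so it starts at position 21.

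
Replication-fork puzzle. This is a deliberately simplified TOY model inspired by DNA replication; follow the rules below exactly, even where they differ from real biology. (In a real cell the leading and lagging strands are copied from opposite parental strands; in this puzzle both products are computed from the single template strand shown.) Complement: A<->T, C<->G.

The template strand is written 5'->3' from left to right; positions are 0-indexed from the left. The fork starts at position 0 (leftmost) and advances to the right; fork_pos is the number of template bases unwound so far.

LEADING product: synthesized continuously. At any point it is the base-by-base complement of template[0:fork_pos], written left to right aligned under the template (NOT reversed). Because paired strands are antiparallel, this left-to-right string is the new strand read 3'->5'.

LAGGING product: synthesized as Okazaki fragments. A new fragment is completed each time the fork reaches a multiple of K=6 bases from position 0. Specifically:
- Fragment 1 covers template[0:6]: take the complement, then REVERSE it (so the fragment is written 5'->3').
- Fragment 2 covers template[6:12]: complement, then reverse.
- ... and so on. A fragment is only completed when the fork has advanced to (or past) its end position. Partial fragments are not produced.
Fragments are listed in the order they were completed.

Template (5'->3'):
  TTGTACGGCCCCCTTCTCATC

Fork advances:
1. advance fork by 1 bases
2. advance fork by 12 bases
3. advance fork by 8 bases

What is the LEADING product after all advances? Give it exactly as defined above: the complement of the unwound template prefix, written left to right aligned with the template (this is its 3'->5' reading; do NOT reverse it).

Answer: AACATGCCGGGGGAAGAGTAG

Derivation:
Step 1: advance 1 -> fork_pos = 0 + 1 = 1.
Step 2: advance 12 -> fork_pos = 1 + 12 = 13.
Step 3: advance 8 -> fork_pos = 13 + 8 = 21.
Unwound prefix: template[0:21] = TTGTACGGCCCCCTTCTCATC
Complement it base by base (A<->T, C<->G), keeping left-to-right order:
  [0:5] TTGTA -> AACAT
  [5:10] CGGCC -> GCCGG
  [10:15] CCCTT -> GGGAA
  [15:20] CTCAT -> GAGTA
  [20:21] C -> G
Concatenate: AACATGCCGGGGGAAGAGTAG (length 21; written aligned with the template, i.e. 3'->5').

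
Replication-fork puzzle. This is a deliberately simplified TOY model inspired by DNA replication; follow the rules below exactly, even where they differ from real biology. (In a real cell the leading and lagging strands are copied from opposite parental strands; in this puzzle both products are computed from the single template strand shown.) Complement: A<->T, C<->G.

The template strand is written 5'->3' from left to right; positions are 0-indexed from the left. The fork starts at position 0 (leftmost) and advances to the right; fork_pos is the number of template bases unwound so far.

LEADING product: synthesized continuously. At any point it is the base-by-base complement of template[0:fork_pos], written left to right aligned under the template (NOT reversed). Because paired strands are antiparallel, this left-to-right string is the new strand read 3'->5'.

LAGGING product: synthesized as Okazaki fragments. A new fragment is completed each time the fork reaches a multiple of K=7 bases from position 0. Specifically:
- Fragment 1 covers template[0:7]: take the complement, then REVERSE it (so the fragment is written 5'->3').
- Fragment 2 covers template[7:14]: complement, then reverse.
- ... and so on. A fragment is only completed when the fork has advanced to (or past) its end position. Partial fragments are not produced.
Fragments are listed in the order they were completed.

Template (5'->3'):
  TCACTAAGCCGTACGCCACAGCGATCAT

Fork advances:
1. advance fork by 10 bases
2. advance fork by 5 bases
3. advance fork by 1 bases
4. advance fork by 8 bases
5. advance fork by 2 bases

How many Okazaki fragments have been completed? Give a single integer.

Step 1: advance 10 -> fork_pos = 0 + 10 = 10. Reached multiple(s) of 7: 7 -> fragment 1 completed (1 total).
Step 2: advance 5 -> fork_pos = 10 + 5 = 15. Reached multiple(s) of 7: 14 -> fragment 2 completed (2 total).
Step 3: advance 1 -> fork_pos = 15 + 1 = 16. Next multiple of 7 is 21 (not reached); still 2 fragment(s).
Step 4: advance 8 -> fork_pos = 16 + 8 = 24. Reached multiple(s) of 7: 21 -> fragment 3 completed (3 total).
Step 5: advance 2 -> fork_pos = 24 + 2 = 26. Next multiple of 7 is 28 (not reached); still 3 fragment(s).
Check: final fork_pos = 26; the multiples of 7 that are <= 26 are 7..21 -> 26 // 7 = 3 completed fragment(s).

Answer: 3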